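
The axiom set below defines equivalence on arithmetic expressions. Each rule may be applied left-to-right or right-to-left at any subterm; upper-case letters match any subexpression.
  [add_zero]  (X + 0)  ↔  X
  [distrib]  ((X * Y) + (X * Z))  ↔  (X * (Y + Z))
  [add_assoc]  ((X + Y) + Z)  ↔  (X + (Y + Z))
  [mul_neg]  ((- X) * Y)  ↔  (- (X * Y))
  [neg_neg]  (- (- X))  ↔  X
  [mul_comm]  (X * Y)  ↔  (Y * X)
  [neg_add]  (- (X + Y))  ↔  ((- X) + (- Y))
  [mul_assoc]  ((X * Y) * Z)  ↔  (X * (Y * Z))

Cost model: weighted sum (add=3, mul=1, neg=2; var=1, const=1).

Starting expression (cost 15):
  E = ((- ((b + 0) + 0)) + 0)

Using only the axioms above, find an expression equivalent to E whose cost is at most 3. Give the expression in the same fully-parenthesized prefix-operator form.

(- b)   [cost 3]

1. [add_zero →] ((b + 0) + 0)  →  (b + 0);  E = ((- (b + 0)) + 0)
2. [add_zero →] (b + 0)  →  b;  E = ((- b) + 0)
3. [add_zero →] ((- b) + 0)  →  (- b);  cost 3 ≤ 3, done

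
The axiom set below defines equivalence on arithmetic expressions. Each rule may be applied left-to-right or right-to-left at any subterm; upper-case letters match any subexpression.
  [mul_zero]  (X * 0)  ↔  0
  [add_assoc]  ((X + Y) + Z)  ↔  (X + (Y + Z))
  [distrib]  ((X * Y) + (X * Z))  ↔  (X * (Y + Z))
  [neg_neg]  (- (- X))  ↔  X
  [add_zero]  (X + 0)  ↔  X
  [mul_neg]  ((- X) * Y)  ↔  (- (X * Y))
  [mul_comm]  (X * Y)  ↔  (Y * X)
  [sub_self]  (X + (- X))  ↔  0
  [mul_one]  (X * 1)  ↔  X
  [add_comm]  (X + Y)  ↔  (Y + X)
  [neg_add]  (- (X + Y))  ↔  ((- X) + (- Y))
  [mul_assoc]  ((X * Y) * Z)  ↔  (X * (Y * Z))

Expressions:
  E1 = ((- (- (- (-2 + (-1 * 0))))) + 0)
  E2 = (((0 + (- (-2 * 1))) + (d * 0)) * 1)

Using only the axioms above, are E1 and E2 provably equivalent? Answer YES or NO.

step 1: neg_neg (→) rewrites (- (- (- (-2 + (-1 * 0))))) into (- (-2 + (-1 * 0))), now ((- (-2 + (-1 * 0))) + 0)
step 2: mul_zero (→) rewrites (-1 * 0) into 0, now ((- (-2 + 0)) + 0)
step 3: add_zero (→) rewrites (-2 + 0) into -2, now ((- -2) + 0)
step 4: add_zero (→) rewrites ((- -2) + 0) into (- -2)
step 5: mul_one (←) rewrites -2 into (-2 * 1), now (- (-2 * 1))
step 6: add_zero (←) rewrites (- (-2 * 1)) into ((- (-2 * 1)) + 0)
step 7: add_zero (←) rewrites (- (-2 * 1)) into ((- (-2 * 1)) + 0), now (((- (-2 * 1)) + 0) + 0)
step 8: mul_zero (←) rewrites 0 into (d * 0), now (((- (-2 * 1)) + 0) + (d * 0))
step 9: add_comm (→) rewrites ((- (-2 * 1)) + 0) into (0 + (- (-2 * 1))), now ((0 + (- (-2 * 1))) + (d * 0))
step 10: mul_one (←) rewrites ((0 + (- (-2 * 1))) + (d * 0)) into (((0 + (- (-2 * 1))) + (d * 0)) * 1), which is E2

YES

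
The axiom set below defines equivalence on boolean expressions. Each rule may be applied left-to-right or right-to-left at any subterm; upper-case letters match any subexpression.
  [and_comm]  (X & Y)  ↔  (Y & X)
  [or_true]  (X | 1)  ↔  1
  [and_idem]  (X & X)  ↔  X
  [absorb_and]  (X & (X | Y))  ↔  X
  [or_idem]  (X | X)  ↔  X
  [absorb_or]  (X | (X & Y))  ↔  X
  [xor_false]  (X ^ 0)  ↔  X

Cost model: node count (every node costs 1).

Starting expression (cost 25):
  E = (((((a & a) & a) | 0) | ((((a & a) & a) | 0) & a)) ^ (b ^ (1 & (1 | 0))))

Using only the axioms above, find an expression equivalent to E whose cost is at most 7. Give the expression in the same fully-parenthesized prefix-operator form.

((a | 0) ^ (b ^ 1))   [cost 7]

1. [absorb_or →] ((((a & a) & a) | 0) | ((((a & a) & a) | 0) & a))  →  (((a & a) & a) | 0);  E = ((((a & a) & a) | 0) ^ (b ^ (1 & (1 | 0))))
2. [absorb_and →] (1 & (1 | 0))  →  1;  E = ((((a & a) & a) | 0) ^ (b ^ 1))
3. [and_idem →] (a & a)  →  a;  E = (((a & a) | 0) ^ (b ^ 1))
4. [and_idem →] (a & a)  →  a;  cost 7 ≤ 7, done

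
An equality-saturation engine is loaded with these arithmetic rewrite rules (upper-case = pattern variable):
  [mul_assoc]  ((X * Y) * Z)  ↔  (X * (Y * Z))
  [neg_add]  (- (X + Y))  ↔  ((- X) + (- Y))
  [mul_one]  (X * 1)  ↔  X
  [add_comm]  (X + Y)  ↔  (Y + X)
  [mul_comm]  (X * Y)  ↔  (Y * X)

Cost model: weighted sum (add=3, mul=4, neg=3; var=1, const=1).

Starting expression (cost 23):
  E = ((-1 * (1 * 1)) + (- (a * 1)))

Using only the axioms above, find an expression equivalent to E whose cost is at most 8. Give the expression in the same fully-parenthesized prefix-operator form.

(-1 + (- a))   [cost 8]

step 1: mul_one (→) rewrites (1 * 1) into 1, now ((-1 * 1) + (- (a * 1)))
step 2: mul_one (→) rewrites (a * 1) into a, now ((-1 * 1) + (- a))
step 3: mul_one (→) rewrites (-1 * 1) into -1, reaching cost 8 (bound 8)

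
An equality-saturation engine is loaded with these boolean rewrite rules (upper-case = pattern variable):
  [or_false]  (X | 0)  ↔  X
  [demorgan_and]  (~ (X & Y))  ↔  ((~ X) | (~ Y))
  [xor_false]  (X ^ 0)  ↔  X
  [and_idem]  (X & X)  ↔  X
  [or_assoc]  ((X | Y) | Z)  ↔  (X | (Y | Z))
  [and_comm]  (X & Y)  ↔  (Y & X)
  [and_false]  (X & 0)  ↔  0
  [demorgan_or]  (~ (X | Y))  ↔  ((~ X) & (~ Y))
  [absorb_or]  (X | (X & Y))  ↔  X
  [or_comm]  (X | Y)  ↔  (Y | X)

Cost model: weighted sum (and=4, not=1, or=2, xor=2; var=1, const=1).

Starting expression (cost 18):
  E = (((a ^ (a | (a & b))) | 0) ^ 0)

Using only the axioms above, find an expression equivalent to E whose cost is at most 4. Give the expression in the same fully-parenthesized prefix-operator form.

1. [or_false →] ((a ^ (a | (a & b))) | 0)  →  (a ^ (a | (a & b)));  E = ((a ^ (a | (a & b))) ^ 0)
2. [absorb_or →] (a | (a & b))  →  a;  E = ((a ^ a) ^ 0)
3. [xor_false →] ((a ^ a) ^ 0)  →  (a ^ a);  cost 4 ≤ 4, done

(a ^ a)   [cost 4]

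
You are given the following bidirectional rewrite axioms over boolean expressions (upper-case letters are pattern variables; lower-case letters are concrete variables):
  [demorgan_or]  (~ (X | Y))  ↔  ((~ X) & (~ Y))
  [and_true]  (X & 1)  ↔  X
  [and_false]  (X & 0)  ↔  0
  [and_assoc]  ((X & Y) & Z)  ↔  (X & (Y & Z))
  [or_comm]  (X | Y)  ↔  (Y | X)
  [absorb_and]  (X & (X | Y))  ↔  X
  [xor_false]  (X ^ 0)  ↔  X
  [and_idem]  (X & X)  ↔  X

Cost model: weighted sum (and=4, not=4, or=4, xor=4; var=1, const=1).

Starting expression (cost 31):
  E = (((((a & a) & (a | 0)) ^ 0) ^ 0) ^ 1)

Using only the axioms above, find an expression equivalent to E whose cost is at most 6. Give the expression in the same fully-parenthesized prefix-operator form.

1. [xor_false →] ((((a & a) & (a | 0)) ^ 0) ^ 0)  →  (((a & a) & (a | 0)) ^ 0);  E = ((((a & a) & (a | 0)) ^ 0) ^ 1)
2. [xor_false →] (((a & a) & (a | 0)) ^ 0)  →  ((a & a) & (a | 0));  E = (((a & a) & (a | 0)) ^ 1)
3. [and_idem →] (a & a)  →  a;  E = ((a & (a | 0)) ^ 1)
4. [absorb_and →] (a & (a | 0))  →  a;  cost 6 ≤ 6, done

(a ^ 1)   [cost 6]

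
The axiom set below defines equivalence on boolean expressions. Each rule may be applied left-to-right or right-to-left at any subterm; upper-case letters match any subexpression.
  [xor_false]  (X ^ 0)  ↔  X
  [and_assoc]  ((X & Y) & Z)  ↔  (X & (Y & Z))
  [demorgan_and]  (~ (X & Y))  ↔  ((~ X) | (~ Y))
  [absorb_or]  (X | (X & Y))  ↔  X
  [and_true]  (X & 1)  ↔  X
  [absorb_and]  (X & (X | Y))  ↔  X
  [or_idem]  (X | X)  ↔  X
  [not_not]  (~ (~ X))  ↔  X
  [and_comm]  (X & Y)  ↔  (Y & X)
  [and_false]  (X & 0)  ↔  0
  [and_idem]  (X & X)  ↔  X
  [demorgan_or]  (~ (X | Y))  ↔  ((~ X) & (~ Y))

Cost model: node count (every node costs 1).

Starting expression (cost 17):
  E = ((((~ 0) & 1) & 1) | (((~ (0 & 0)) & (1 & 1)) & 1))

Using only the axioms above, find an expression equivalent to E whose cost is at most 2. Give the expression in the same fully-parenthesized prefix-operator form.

(~ 0)   [cost 2]

step 1: and_idem (→) rewrites (0 & 0) into 0, now ((((~ 0) & 1) & 1) | (((~ 0) & (1 & 1)) & 1))
step 2: and_idem (→) rewrites (1 & 1) into 1, now ((((~ 0) & 1) & 1) | (((~ 0) & 1) & 1))
step 3: or_idem (→) rewrites ((((~ 0) & 1) & 1) | (((~ 0) & 1) & 1)) into (((~ 0) & 1) & 1)
step 4: and_true (→) rewrites (((~ 0) & 1) & 1) into ((~ 0) & 1)
step 5: and_true (→) rewrites ((~ 0) & 1) into (~ 0), reaching cost 2 (bound 2)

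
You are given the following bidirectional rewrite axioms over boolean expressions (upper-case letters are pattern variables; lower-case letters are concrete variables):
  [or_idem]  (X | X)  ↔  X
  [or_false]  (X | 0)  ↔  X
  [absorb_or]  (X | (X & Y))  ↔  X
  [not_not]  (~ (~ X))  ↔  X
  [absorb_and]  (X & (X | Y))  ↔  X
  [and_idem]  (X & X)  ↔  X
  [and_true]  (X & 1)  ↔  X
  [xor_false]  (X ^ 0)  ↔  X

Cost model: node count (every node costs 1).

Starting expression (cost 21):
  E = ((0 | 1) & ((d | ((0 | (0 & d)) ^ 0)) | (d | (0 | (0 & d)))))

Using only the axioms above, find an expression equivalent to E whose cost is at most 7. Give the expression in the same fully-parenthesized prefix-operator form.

((0 | 1) & (d | 0))   [cost 7]

(1) ((0 | (0 & d)) ^ 0)  =[xor_false →]=  (0 | (0 & d))    ⊢ ((0 | 1) & ((d | (0 | (0 & d))) | (d | (0 | (0 & d)))))
(2) ((d | (0 | (0 & d))) | (d | (0 | (0 & d))))  =[or_idem →]=  (d | (0 | (0 & d)))    ⊢ ((0 | 1) & (d | (0 | (0 & d))))
(3) (0 | (0 & d))  =[absorb_or →]=  0    ⊢ cost 7, within 7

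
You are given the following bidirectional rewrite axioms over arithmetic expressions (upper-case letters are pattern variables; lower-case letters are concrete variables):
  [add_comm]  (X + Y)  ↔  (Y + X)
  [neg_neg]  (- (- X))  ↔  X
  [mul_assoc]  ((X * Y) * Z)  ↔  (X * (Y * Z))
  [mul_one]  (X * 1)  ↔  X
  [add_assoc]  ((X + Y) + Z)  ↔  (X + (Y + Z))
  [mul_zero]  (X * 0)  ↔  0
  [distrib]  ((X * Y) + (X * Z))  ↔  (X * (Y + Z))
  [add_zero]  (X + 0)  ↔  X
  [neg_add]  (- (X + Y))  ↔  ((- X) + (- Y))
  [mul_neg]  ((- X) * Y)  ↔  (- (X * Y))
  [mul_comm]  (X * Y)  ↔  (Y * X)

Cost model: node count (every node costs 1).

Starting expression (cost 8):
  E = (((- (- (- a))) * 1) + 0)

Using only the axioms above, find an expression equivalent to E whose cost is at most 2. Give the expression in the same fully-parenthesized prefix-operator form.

1. [neg_neg →] (- (- a))  →  a;  E = (((- a) * 1) + 0)
2. [mul_one →] ((- a) * 1)  →  (- a);  E = ((- a) + 0)
3. [add_zero →] ((- a) + 0)  →  (- a);  cost 2 ≤ 2, done

(- a)   [cost 2]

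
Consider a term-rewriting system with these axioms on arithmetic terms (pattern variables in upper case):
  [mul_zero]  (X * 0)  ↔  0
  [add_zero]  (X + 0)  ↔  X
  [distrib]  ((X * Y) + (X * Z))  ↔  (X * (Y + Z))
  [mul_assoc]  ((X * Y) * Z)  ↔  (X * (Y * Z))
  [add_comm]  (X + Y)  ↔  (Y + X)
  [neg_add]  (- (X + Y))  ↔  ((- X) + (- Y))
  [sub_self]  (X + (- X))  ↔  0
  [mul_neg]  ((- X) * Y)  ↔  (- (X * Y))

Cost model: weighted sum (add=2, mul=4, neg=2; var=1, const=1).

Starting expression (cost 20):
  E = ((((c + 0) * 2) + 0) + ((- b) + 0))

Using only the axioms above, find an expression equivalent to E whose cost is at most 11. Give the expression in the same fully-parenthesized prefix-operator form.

((c * 2) + (- b))   [cost 11]

(1) (c + 0)  =[add_zero →]=  c    ⊢ (((c * 2) + 0) + ((- b) + 0))
(2) ((c * 2) + 0)  =[add_zero →]=  (c * 2)    ⊢ ((c * 2) + ((- b) + 0))
(3) ((- b) + 0)  =[add_zero →]=  (- b)    ⊢ cost 11, within 11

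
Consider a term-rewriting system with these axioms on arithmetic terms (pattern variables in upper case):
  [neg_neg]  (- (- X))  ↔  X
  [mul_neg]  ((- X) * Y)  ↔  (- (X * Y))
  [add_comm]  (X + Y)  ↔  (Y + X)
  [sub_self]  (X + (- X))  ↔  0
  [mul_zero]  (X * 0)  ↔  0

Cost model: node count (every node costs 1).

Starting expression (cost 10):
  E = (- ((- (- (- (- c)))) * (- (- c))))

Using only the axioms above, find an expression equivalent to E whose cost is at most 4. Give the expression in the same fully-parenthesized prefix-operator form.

((- c) * c)   [cost 4]

(1) (- (- (- (- c))))  =[neg_neg →]=  (- (- c))    ⊢ (- ((- (- c)) * (- (- c))))
(2) (- (- c))  =[neg_neg →]=  c    ⊢ (- ((- (- c)) * c))
(3) ((- (- c)) * c)  =[mul_neg →]=  (- ((- c) * c))    ⊢ (- (- ((- c) * c)))
(4) (- (- ((- c) * c)))  =[neg_neg →]=  ((- c) * c)    ⊢ cost 4, within 4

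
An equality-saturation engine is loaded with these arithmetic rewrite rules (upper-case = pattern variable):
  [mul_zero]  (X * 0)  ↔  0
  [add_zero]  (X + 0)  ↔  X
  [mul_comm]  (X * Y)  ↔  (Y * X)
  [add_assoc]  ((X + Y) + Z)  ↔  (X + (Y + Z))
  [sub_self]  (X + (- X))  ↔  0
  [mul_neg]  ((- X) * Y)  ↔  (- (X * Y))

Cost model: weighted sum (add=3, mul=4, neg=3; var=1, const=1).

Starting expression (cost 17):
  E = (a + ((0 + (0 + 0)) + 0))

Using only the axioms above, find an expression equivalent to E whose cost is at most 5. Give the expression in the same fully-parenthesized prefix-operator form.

(a + 0)   [cost 5]

(1) ((0 + (0 + 0)) + 0)  =[add_zero →]=  (0 + (0 + 0))    ⊢ (a + (0 + (0 + 0)))
(2) (0 + 0)  =[add_zero →]=  0    ⊢ (a + (0 + 0))
(3) (0 + 0)  =[add_zero →]=  0    ⊢ cost 5, within 5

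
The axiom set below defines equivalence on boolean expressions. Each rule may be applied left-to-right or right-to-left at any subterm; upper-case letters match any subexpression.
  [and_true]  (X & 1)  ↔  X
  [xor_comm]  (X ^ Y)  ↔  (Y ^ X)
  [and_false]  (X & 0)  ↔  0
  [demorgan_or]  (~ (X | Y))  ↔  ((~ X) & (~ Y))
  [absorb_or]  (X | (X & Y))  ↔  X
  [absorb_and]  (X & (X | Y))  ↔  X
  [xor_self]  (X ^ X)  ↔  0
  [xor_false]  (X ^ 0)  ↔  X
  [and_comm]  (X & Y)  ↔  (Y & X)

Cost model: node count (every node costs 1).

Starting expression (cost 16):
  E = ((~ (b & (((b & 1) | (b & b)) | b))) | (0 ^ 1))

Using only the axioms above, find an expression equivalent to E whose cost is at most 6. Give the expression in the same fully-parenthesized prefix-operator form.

(1) (b & 1)  =[and_true →]=  b    ⊢ ((~ (b & ((b | (b & b)) | b))) | (0 ^ 1))
(2) (b | (b & b))  =[absorb_or →]=  b    ⊢ ((~ (b & (b | b))) | (0 ^ 1))
(3) (b & (b | b))  =[absorb_and →]=  b    ⊢ cost 6, within 6

((~ b) | (0 ^ 1))   [cost 6]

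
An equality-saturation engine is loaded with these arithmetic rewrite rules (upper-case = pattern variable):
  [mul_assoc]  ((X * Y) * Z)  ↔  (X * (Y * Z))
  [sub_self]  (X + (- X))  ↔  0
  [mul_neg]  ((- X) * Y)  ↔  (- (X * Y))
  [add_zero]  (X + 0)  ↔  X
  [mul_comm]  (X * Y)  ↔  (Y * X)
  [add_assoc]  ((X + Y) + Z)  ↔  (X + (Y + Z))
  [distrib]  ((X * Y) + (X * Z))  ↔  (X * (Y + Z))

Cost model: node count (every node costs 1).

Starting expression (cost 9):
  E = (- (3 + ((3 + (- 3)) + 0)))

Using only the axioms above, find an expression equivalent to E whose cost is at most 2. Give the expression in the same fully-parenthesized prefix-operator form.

(- 3)   [cost 2]

step 1: add_zero (→) rewrites ((3 + (- 3)) + 0) into (3 + (- 3)), now (- (3 + (3 + (- 3))))
step 2: sub_self (→) rewrites (3 + (- 3)) into 0, now (- (3 + 0))
step 3: add_zero (→) rewrites (3 + 0) into 3, reaching cost 2 (bound 2)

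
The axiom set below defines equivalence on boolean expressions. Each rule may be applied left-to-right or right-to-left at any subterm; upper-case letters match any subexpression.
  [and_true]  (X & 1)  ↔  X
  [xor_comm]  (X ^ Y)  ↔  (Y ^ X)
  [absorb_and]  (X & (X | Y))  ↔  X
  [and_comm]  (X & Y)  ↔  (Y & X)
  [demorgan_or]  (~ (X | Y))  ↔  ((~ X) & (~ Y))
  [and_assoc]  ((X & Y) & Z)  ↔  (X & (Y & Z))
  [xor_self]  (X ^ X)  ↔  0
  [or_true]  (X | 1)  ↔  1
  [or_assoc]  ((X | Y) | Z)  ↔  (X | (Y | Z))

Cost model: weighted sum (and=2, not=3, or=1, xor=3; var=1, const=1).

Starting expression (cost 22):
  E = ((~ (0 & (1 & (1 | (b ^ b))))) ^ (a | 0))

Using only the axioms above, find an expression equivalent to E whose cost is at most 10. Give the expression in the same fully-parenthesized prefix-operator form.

(1) (b ^ b)  =[xor_self →]=  0    ⊢ ((~ (0 & (1 & (1 | 0)))) ^ (a | 0))
(2) (1 & (1 | 0))  =[absorb_and →]=  1    ⊢ ((~ (0 & 1)) ^ (a | 0))
(3) (0 & 1)  =[and_true →]=  0    ⊢ cost 10, within 10

((~ 0) ^ (a | 0))   [cost 10]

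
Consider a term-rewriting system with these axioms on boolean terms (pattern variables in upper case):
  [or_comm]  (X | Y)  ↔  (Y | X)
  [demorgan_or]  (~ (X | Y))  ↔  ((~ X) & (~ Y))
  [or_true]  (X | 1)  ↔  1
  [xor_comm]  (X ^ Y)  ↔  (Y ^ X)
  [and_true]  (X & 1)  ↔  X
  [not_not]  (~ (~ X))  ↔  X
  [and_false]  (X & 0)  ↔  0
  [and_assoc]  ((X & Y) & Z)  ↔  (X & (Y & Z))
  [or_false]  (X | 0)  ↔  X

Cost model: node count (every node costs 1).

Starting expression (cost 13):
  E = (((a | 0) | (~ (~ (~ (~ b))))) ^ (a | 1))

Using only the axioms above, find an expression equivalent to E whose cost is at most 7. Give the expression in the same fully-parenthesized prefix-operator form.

((a | b) ^ (a | 1))   [cost 7]

step 1: or_false (→) rewrites (a | 0) into a, now ((a | (~ (~ (~ (~ b))))) ^ (a | 1))
step 2: not_not (→) rewrites (~ (~ (~ (~ b)))) into (~ (~ b)), now ((a | (~ (~ b))) ^ (a | 1))
step 3: not_not (→) rewrites (~ (~ b)) into b, reaching cost 7 (bound 7)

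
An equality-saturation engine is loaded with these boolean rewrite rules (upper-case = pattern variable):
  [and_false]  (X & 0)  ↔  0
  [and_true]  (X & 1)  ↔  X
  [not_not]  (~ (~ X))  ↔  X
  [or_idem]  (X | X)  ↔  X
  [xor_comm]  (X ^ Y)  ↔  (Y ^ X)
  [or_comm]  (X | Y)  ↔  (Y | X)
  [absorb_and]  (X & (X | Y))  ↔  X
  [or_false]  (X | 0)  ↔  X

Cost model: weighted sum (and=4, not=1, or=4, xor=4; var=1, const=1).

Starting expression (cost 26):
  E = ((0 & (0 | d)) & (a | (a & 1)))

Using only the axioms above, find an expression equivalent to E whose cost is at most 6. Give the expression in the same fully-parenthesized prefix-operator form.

(0 & a)   [cost 6]

(1) (0 & (0 | d))  =[absorb_and →]=  0    ⊢ (0 & (a | (a & 1)))
(2) (a & 1)  =[and_true →]=  a    ⊢ (0 & (a | a))
(3) (a | a)  =[or_idem →]=  a    ⊢ cost 6, within 6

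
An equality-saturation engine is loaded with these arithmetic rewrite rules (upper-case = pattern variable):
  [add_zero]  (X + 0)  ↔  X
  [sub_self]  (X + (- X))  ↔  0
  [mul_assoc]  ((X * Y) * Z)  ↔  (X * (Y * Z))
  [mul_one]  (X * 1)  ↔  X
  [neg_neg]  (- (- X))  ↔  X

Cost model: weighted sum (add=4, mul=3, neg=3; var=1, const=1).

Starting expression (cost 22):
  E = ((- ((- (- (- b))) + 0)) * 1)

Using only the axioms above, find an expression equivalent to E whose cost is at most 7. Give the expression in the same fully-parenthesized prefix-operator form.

step 1: mul_one (→) rewrites ((- ((- (- (- b))) + 0)) * 1) into (- ((- (- (- b))) + 0))
step 2: add_zero (→) rewrites ((- (- (- b))) + 0) into (- (- (- b))), now (- (- (- (- b))))
step 3: neg_neg (→) rewrites (- (- (- b))) into (- b), reaching cost 7 (bound 7)

(- (- b))   [cost 7]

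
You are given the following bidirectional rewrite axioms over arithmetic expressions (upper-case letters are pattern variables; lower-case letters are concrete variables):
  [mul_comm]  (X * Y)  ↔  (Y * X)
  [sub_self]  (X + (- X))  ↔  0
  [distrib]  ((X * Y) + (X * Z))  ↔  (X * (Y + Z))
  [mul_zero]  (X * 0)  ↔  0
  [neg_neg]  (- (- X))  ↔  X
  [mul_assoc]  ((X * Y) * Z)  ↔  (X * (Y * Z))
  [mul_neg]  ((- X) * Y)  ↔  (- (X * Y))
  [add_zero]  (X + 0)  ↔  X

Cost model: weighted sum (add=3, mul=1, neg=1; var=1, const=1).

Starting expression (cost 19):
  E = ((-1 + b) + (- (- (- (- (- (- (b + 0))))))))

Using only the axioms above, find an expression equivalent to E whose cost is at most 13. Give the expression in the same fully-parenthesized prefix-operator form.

((-1 + b) + (b + 0))   [cost 13]

1. [neg_neg →] (- (- (b + 0)))  →  (b + 0);  E = ((-1 + b) + (- (- (- (- (b + 0))))))
2. [neg_neg →] (- (- (b + 0)))  →  (b + 0);  E = ((-1 + b) + (- (- (b + 0))))
3. [neg_neg →] (- (- (b + 0)))  →  (b + 0);  cost 13 ≤ 13, done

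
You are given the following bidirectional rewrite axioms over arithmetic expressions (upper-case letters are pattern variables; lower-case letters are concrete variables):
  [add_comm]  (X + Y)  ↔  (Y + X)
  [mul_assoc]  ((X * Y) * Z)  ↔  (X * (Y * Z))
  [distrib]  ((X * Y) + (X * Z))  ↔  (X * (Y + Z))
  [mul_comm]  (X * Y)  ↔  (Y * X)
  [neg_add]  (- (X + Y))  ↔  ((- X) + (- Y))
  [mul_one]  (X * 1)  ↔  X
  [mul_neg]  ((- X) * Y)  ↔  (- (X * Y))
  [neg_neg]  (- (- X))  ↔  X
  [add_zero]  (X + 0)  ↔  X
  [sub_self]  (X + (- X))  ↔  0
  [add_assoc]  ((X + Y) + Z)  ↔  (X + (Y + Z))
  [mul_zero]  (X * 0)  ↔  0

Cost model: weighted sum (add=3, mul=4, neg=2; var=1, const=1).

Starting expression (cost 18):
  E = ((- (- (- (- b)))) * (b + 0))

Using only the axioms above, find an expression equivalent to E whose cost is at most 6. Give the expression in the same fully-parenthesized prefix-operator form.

(b * b)   [cost 6]

(1) (- (- b))  =[neg_neg →]=  b    ⊢ ((- (- b)) * (b + 0))
(2) (- (- b))  =[neg_neg →]=  b    ⊢ (b * (b + 0))
(3) (b + 0)  =[add_zero →]=  b    ⊢ cost 6, within 6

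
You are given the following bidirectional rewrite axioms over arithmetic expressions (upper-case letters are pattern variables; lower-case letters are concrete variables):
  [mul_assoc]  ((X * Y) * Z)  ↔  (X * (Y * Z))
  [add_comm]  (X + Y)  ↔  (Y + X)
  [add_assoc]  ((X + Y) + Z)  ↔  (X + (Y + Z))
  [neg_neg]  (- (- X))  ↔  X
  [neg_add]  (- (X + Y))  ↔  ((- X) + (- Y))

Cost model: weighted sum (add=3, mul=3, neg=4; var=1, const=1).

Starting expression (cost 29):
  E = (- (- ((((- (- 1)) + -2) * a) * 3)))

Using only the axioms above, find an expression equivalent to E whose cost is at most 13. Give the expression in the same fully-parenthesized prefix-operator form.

step 1: neg_neg (→) rewrites (- (- ((((- (- 1)) + -2) * a) * 3))) into ((((- (- 1)) + -2) * a) * 3)
step 2: neg_neg (→) rewrites (- (- 1)) into 1, reaching cost 13 (bound 13)

(((1 + -2) * a) * 3)   [cost 13]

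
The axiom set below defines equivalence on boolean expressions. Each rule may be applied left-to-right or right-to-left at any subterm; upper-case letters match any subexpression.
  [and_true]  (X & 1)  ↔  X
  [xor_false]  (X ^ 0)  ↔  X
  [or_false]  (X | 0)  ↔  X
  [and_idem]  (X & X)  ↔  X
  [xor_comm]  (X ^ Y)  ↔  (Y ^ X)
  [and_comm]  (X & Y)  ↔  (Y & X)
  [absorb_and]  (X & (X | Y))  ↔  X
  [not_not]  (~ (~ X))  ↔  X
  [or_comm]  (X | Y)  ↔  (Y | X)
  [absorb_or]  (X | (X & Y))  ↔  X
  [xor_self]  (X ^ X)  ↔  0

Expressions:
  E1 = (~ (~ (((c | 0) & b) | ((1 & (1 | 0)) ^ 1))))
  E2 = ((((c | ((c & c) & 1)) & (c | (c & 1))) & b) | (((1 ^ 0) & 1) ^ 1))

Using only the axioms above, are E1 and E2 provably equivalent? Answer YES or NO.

YES

1. [not_not →] (~ (~ (((c | 0) & b) | ((1 & (1 | 0)) ^ 1))))  →  (((c | 0) & b) | ((1 & (1 | 0)) ^ 1))
2. [or_false →] (c | 0)  →  c;  E1 = ((c & b) | ((1 & (1 | 0)) ^ 1))
3. [absorb_and →] (1 & (1 | 0))  →  1;  E1 = ((c & b) | (1 ^ 1))
4. [and_true ←] 1  →  (1 & 1);  E1 = ((c & b) | ((1 & 1) ^ 1))
5. [absorb_or ←] c  →  (c | (c & 1));  E1 = (((c | (c & 1)) & b) | ((1 & 1) ^ 1))
6. [xor_false ←] 1  →  (1 ^ 0);  E1 = (((c | (c & 1)) & b) | (((1 ^ 0) & 1) ^ 1))
7. [and_idem ←] (c | (c & 1))  →  ((c | (c & 1)) & (c | (c & 1)));  E1 = ((((c | (c & 1)) & (c | (c & 1))) & b) | (((1 ^ 0) & 1) ^ 1))
8. [and_idem ←] c  →  (c & c);  this is E2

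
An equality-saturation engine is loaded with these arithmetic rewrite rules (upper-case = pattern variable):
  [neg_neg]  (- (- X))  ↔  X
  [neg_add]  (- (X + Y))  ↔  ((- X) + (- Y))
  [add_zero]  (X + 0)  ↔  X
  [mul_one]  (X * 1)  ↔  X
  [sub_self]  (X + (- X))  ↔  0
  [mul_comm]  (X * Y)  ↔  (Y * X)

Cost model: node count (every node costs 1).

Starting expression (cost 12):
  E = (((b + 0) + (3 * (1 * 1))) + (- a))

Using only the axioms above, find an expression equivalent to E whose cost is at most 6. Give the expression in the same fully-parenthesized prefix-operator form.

step 1: mul_one (→) rewrites (1 * 1) into 1, now (((b + 0) + (3 * 1)) + (- a))
step 2: mul_one (→) rewrites (3 * 1) into 3, now (((b + 0) + 3) + (- a))
step 3: add_zero (→) rewrites (b + 0) into b, reaching cost 6 (bound 6)

((b + 3) + (- a))   [cost 6]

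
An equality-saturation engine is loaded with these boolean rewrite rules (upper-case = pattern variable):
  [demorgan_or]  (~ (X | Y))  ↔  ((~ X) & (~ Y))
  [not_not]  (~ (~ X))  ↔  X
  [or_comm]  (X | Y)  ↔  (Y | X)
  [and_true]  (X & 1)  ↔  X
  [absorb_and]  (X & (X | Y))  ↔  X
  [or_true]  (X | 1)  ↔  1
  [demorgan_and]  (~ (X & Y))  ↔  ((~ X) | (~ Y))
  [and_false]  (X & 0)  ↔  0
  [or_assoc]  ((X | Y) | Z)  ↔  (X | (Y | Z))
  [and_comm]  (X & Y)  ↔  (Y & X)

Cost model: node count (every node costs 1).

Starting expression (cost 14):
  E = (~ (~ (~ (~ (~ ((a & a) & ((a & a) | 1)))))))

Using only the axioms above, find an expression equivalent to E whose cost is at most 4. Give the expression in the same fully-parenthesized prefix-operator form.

(~ (a & a))   [cost 4]

1. [not_not →] (~ (~ (~ ((a & a) & ((a & a) | 1)))))  →  (~ ((a & a) & ((a & a) | 1)));  E = (~ (~ (~ ((a & a) & ((a & a) | 1)))))
2. [absorb_and →] ((a & a) & ((a & a) | 1))  →  (a & a);  E = (~ (~ (~ (a & a))))
3. [not_not →] (~ (~ (~ (a & a))))  →  (~ (a & a));  cost 4 ≤ 4, done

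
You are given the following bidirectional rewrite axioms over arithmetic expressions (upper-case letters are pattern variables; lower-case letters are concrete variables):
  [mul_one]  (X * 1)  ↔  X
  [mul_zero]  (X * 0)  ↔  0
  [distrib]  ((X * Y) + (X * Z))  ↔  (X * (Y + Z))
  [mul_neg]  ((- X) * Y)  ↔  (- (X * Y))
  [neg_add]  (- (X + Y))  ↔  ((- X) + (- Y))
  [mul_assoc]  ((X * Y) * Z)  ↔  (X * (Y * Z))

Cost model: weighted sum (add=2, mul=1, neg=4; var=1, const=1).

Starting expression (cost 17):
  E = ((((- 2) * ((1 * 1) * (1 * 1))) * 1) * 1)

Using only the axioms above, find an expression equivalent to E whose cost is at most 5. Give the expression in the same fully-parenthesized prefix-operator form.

step 1: mul_one (→) rewrites ((((- 2) * ((1 * 1) * (1 * 1))) * 1) * 1) into (((- 2) * ((1 * 1) * (1 * 1))) * 1)
step 2: mul_one (→) rewrites (1 * 1) into 1, now (((- 2) * ((1 * 1) * 1)) * 1)
step 3: mul_one (→) rewrites ((1 * 1) * 1) into (1 * 1), now (((- 2) * (1 * 1)) * 1)
step 4: mul_one (→) rewrites (((- 2) * (1 * 1)) * 1) into ((- 2) * (1 * 1))
step 5: mul_one (→) rewrites (1 * 1) into 1, now ((- 2) * 1)
step 6: mul_one (→) rewrites ((- 2) * 1) into (- 2), reaching cost 5 (bound 5)

(- 2)   [cost 5]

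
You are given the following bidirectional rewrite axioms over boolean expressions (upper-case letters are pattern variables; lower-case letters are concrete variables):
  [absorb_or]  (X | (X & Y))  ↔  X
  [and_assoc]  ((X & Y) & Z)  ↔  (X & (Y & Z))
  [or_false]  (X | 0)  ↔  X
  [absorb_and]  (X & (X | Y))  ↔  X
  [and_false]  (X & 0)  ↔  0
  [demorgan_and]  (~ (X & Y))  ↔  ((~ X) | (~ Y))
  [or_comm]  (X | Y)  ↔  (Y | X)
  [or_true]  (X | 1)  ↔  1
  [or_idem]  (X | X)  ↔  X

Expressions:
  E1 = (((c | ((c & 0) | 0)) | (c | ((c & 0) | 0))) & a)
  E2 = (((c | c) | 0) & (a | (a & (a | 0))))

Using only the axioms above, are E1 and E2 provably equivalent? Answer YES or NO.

YES

step 1: or_idem (→) rewrites ((c | ((c & 0) | 0)) | (c | ((c & 0) | 0))) into (c | ((c & 0) | 0)), now ((c | ((c & 0) | 0)) & a)
step 2: or_false (→) rewrites ((c & 0) | 0) into (c & 0), now ((c | (c & 0)) & a)
step 3: absorb_or (→) rewrites (c | (c & 0)) into c, now (c & a)
step 4: absorb_or (←) rewrites a into (a | (a & a)), now (c & (a | (a & a)))
step 5: or_idem (←) rewrites c into (c | c), now ((c | c) & (a | (a & a)))
step 6: or_false (←) rewrites (c | c) into ((c | c) | 0), now (((c | c) | 0) & (a | (a & a)))
step 7: or_false (←) rewrites a into (a | 0), which is E2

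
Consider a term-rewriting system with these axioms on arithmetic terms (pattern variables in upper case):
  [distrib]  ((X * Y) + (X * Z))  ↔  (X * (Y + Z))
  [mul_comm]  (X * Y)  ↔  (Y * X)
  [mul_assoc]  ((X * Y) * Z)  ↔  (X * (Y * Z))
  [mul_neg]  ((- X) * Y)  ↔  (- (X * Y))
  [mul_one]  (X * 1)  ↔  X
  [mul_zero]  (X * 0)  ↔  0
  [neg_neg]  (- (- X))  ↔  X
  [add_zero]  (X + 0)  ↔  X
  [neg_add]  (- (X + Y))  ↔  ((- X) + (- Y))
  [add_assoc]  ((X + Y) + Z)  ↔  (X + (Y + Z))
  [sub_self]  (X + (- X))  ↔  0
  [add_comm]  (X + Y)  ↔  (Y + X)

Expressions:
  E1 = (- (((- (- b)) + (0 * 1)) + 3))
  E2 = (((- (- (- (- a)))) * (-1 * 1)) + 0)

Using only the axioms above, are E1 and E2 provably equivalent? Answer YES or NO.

NO

Every axiom is a valid identity, so a rewrite proof would force E1 and E2 to agree under every assignment.
At a=0, b=0: E1 = -3 but E2 = 0; they differ, so no derivation exists.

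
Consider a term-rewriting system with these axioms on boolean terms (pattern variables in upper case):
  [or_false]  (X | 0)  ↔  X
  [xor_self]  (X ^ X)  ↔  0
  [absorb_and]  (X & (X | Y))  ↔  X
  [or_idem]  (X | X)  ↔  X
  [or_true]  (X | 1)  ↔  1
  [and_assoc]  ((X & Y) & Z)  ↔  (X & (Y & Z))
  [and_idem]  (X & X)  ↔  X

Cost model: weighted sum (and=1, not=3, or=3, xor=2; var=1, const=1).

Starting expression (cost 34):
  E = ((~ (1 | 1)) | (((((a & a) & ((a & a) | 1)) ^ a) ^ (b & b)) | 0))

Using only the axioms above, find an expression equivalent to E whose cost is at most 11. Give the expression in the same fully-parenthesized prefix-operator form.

((~ 1) | (0 ^ b))   [cost 11]

(1) ((a & a) & ((a & a) | 1))  =[absorb_and →]=  (a & a)    ⊢ ((~ (1 | 1)) | ((((a & a) ^ a) ^ (b & b)) | 0))
(2) (a & a)  =[and_idem →]=  a    ⊢ ((~ (1 | 1)) | (((a ^ a) ^ (b & b)) | 0))
(3) (((a ^ a) ^ (b & b)) | 0)  =[or_false →]=  ((a ^ a) ^ (b & b))    ⊢ ((~ (1 | 1)) | ((a ^ a) ^ (b & b)))
(4) (a ^ a)  =[xor_self →]=  0    ⊢ ((~ (1 | 1)) | (0 ^ (b & b)))
(5) (b & b)  =[and_idem →]=  b    ⊢ ((~ (1 | 1)) | (0 ^ b))
(6) (1 | 1)  =[or_idem →]=  1    ⊢ cost 11, within 11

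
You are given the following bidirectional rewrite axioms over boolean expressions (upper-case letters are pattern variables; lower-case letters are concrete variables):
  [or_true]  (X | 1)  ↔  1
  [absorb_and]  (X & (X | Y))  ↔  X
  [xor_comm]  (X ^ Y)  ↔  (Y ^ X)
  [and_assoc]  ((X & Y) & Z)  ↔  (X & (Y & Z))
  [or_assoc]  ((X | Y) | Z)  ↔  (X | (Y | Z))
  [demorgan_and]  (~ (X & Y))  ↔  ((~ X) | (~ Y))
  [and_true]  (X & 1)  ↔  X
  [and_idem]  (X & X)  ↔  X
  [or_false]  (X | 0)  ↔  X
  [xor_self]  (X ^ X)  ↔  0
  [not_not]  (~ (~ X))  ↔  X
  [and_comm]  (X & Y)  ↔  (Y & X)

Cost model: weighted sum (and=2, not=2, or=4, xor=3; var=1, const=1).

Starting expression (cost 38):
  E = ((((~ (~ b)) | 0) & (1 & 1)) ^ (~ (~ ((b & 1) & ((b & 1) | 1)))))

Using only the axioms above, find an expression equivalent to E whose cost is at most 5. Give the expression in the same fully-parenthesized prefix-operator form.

(b ^ b)   [cost 5]

(1) ((b & 1) & ((b & 1) | 1))  =[absorb_and →]=  (b & 1)    ⊢ ((((~ (~ b)) | 0) & (1 & 1)) ^ (~ (~ (b & 1))))
(2) (~ (~ b))  =[not_not →]=  b    ⊢ (((b | 0) & (1 & 1)) ^ (~ (~ (b & 1))))
(3) (~ (~ (b & 1)))  =[not_not →]=  (b & 1)    ⊢ (((b | 0) & (1 & 1)) ^ (b & 1))
(4) (1 & 1)  =[and_idem →]=  1    ⊢ (((b | 0) & 1) ^ (b & 1))
(5) (b | 0)  =[or_false →]=  b    ⊢ ((b & 1) ^ (b & 1))
(6) (b & 1)  =[and_true →]=  b    ⊢ ((b & 1) ^ b)
(7) (b & 1)  =[and_true →]=  b    ⊢ cost 5, within 5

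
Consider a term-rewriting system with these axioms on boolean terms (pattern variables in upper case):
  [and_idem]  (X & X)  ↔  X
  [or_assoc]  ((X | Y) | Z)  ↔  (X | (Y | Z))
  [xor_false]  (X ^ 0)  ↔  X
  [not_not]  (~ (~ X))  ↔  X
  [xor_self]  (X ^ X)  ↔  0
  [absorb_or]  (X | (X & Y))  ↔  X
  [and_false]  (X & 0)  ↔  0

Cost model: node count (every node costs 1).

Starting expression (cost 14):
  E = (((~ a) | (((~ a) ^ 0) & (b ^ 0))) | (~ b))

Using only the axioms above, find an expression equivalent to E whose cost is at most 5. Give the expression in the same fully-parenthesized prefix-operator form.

((~ a) | (~ b))   [cost 5]

step 1: xor_false (→) rewrites ((~ a) ^ 0) into (~ a), now (((~ a) | ((~ a) & (b ^ 0))) | (~ b))
step 2: xor_false (→) rewrites (b ^ 0) into b, now (((~ a) | ((~ a) & b)) | (~ b))
step 3: absorb_or (→) rewrites ((~ a) | ((~ a) & b)) into (~ a), reaching cost 5 (bound 5)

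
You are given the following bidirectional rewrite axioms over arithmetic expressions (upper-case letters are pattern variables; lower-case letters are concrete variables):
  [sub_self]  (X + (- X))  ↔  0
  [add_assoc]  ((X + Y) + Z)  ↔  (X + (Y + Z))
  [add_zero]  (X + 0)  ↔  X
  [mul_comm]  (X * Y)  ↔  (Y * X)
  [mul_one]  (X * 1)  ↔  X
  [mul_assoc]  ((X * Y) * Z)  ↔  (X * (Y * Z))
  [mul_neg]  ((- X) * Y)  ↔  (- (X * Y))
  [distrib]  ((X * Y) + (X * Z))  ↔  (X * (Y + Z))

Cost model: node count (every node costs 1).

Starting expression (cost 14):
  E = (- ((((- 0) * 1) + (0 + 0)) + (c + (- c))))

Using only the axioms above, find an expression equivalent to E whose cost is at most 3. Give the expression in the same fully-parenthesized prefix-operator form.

1. [mul_one →] ((- 0) * 1)  →  (- 0);  E = (- (((- 0) + (0 + 0)) + (c + (- c))))
2. [add_zero →] (0 + 0)  →  0;  E = (- (((- 0) + 0) + (c + (- c))))
3. [sub_self →] (c + (- c))  →  0;  E = (- (((- 0) + 0) + 0))
4. [add_zero →] ((- 0) + 0)  →  (- 0);  E = (- ((- 0) + 0))
5. [add_zero →] ((- 0) + 0)  →  (- 0);  cost 3 ≤ 3, done

(- (- 0))   [cost 3]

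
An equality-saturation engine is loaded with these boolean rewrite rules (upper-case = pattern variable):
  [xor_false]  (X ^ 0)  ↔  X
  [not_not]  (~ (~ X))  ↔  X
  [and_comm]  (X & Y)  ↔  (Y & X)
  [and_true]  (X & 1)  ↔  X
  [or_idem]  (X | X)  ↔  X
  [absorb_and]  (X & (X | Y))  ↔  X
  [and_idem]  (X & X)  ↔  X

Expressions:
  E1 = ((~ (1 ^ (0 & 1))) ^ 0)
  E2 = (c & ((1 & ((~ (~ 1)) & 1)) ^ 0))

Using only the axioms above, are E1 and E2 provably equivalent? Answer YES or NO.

The axioms are sound identities: if E1 ↔* E2 then E1 and E2 evaluate identically under any assignment.
Under c=1: E1 evaluates to 0, E2 to 1. Distinct ⇒ no rewrite sequence connects them.

NO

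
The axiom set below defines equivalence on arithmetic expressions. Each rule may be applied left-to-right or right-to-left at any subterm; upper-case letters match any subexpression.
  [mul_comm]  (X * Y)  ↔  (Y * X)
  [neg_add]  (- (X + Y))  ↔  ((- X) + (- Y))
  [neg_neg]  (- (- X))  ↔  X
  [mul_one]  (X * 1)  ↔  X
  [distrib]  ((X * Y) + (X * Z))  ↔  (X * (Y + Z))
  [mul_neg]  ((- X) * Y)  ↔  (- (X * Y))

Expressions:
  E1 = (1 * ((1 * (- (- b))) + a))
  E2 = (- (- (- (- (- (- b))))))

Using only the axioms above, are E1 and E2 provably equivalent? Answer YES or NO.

Every axiom is a valid identity, so a rewrite proof would force E1 and E2 to agree under every assignment.
At a=1, b=0: E1 = 1 but E2 = 0; they differ, so no derivation exists.

NO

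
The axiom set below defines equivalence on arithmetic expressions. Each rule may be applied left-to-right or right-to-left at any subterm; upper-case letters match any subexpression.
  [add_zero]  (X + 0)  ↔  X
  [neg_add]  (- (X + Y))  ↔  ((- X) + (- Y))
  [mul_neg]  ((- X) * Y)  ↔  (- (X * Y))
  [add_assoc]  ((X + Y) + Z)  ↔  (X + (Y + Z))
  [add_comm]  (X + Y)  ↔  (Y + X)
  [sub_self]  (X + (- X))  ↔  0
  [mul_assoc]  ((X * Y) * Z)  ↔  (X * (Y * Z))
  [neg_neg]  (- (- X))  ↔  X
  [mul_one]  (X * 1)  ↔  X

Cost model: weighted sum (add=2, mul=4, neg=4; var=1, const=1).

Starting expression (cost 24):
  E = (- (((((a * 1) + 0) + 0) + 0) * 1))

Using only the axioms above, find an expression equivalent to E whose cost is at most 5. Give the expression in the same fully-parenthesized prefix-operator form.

(- a)   [cost 5]

step 1: add_zero (→) rewrites ((((a * 1) + 0) + 0) + 0) into (((a * 1) + 0) + 0), now (- ((((a * 1) + 0) + 0) * 1))
step 2: add_zero (→) rewrites ((a * 1) + 0) into (a * 1), now (- (((a * 1) + 0) * 1))
step 3: add_zero (→) rewrites ((a * 1) + 0) into (a * 1), now (- ((a * 1) * 1))
step 4: mul_one (→) rewrites (a * 1) into a, now (- (a * 1))
step 5: mul_one (→) rewrites (a * 1) into a, reaching cost 5 (bound 5)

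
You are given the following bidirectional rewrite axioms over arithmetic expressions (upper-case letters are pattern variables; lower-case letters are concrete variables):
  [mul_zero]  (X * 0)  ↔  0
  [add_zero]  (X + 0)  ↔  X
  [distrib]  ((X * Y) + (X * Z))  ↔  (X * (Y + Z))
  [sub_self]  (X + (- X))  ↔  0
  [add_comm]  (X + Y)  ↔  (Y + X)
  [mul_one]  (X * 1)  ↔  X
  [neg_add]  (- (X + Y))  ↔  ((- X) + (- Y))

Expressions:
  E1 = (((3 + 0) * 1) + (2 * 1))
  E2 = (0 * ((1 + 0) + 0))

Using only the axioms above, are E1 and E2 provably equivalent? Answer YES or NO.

Every axiom is a valid identity, so a rewrite proof would force E1 and E2 to agree under every assignment.
At the empty assignment (no variables occur): E1 = 5 but E2 = 0; they differ, so no derivation exists.

NO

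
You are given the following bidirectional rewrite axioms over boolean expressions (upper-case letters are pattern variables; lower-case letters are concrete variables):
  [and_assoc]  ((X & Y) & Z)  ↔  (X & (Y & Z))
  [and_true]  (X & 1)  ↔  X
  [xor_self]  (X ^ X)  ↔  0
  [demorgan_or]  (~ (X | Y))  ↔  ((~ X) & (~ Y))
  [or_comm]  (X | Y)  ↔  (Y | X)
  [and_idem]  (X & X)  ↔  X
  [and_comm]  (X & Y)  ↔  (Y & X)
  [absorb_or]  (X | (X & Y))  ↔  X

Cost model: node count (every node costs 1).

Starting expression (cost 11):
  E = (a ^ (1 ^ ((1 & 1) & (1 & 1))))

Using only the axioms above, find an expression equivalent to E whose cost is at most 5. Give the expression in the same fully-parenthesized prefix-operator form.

(a ^ (1 ^ 1))   [cost 5]

1. [and_idem →] (1 & 1)  →  1;  E = (a ^ (1 ^ ((1 & 1) & 1)))
2. [and_true →] ((1 & 1) & 1)  →  (1 & 1);  E = (a ^ (1 ^ (1 & 1)))
3. [and_idem →] (1 & 1)  →  1;  cost 5 ≤ 5, done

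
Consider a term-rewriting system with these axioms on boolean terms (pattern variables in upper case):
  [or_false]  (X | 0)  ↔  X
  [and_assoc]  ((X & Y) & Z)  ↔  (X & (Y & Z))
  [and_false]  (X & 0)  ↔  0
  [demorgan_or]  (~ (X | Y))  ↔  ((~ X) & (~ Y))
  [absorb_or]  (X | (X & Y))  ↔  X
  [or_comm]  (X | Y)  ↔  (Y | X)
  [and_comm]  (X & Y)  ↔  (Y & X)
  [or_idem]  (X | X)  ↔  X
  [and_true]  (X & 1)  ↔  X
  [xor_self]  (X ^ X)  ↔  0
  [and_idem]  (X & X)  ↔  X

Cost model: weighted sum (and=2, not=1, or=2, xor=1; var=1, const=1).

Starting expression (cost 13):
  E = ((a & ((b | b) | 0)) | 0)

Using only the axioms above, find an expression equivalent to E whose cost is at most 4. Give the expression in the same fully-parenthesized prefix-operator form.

(1) ((b | b) | 0)  =[or_false →]=  (b | b)    ⊢ ((a & (b | b)) | 0)
(2) (b | b)  =[or_idem →]=  b    ⊢ ((a & b) | 0)
(3) ((a & b) | 0)  =[or_false →]=  (a & b)    ⊢ cost 4, within 4

(a & b)   [cost 4]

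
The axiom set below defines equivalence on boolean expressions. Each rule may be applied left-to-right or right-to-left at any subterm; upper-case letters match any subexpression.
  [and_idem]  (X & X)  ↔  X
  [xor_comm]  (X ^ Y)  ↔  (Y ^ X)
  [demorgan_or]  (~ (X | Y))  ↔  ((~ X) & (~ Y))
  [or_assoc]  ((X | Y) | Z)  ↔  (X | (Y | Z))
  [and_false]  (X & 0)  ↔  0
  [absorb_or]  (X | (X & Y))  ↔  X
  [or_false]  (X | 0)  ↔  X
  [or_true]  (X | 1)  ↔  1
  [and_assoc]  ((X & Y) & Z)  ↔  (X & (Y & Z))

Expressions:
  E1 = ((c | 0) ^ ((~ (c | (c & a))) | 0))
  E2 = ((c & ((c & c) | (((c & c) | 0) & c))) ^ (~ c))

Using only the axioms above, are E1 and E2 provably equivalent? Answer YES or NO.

YES

(1) (c | (c & a))  =[absorb_or →]=  c    ⊢ ((c | 0) ^ ((~ c) | 0))
(2) (c | 0)  =[or_false →]=  c    ⊢ (c ^ ((~ c) | 0))
(3) ((~ c) | 0)  =[or_false →]=  (~ c)    ⊢ (c ^ (~ c))
(4) c  =[and_idem ←]=  (c & c)    ⊢ ((c & c) ^ (~ c))
(5) c  =[and_idem ←]=  (c & c)    ⊢ ((c & (c & c)) ^ (~ c))
(6) (c & c)  =[absorb_or ←]=  ((c & c) | ((c & c) & c))    ⊢ ((c & ((c & c) | ((c & c) & c))) ^ (~ c))
(7) (c & c)  =[or_false ←]=  ((c & c) | 0)    ⊢ E2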